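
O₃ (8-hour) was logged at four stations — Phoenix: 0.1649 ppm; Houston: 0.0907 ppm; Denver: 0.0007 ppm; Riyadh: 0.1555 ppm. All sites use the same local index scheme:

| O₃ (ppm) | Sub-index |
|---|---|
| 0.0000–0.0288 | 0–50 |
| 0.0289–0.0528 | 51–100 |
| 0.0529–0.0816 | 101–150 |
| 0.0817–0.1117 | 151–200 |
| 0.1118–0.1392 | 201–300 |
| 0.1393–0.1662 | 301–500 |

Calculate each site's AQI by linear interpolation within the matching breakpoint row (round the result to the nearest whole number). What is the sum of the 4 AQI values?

1078

Phoenix: row 0.1393–0.1662 (AQI 301–500). (500−301)·(0.1649−0.1393)/(0.1662−0.1393) + 301 = 199·0.0256/0.0269 + 301 ≈ 490.38 → 490.
Houston: 0.0907 lies in 0.0817–0.1117, so I_lo=151, I_hi=200, C_lo=0.0817, C_hi=0.1117.
(200−151)/(0.1117−0.0817) × (0.0907−0.0817) + 151 = 49/0.0300 × 0.0090 + 151 ≈ 165.70 → 166.
Denver: row 0.0000–0.0288 (AQI 0–50). (50−0)·(0.0007−0.0000)/(0.0288−0.0000) + 0 = 50·0.0007/0.0288 + 0 ≈ 1.22 → 1.
Riyadh: 0.1555 ∈ [0.1393, 0.1662] ↔ index [301, 500].
301 + (0.1555−0.1393)·(500−301)/(0.1662−0.1393) = 301 + 0.0162·199/0.0269 ≈ 420.84, so AQI = 421.
AQIs: Phoenix=490, Houston=166, Denver=1, Riyadh=421. Sum = 490 + 166 + 1 + 421 = 1078.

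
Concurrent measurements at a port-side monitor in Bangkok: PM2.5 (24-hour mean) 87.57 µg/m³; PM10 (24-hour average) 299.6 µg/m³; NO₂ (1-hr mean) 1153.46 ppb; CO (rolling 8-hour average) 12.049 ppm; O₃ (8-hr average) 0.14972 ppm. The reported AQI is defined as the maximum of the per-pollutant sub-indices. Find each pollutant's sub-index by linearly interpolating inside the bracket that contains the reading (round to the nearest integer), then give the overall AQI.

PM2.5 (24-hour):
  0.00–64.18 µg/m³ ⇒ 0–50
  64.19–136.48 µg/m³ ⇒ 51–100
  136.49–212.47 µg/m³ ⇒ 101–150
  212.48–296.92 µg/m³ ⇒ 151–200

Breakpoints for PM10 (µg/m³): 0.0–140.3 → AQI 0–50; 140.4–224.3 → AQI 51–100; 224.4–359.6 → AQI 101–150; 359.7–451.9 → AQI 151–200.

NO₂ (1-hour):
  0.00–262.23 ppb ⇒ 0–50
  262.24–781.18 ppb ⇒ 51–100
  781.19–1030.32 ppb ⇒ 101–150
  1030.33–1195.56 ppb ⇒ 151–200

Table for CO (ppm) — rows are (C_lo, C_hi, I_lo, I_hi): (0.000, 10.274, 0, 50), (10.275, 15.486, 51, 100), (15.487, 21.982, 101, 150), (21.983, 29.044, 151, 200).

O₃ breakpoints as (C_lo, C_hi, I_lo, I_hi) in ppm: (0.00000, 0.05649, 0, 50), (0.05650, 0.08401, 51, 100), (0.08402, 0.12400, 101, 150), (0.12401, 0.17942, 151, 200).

188

PM2.5: row 64.19–136.48 (AQI 51–100). (100−51)·(87.57−64.19)/(136.48−64.19) + 51 = 49·23.38/72.29 + 51 ≈ 66.85 → 67.
PM10: 299.6 ∈ [224.4, 359.6] ↔ index [101, 150].
101 + (299.6−224.4)·(150−101)/(359.6−224.4) = 101 + 75.2·49/135.2 ≈ 128.25, so AQI = 128.
NO₂ 1153.46: bracket 1030.33–1195.56 → index 151–200; slope 49/165.23, offset 123.13.
AQI = 151 + 49/165.23·123.13 ≈ 187.51 ⇒ 188.
CO 12.049: bracket 10.275–15.486 → index 51–100; slope 49/5.211, offset 1.774.
AQI = 51 + 49/5.211·1.774 ≈ 67.68 ⇒ 68.
O₃ 0.14972: bracket 0.12401–0.17942 → index 151–200; slope 49/0.05541, offset 0.02571.
AQI = 151 + 49/0.05541·0.02571 ≈ 173.74 ⇒ 174.
Sub-indices: PM2.5→67, PM10→128, NO₂→188, CO→68, O₃→174. Overall AQI = max = 188; dominant pollutant is NO₂.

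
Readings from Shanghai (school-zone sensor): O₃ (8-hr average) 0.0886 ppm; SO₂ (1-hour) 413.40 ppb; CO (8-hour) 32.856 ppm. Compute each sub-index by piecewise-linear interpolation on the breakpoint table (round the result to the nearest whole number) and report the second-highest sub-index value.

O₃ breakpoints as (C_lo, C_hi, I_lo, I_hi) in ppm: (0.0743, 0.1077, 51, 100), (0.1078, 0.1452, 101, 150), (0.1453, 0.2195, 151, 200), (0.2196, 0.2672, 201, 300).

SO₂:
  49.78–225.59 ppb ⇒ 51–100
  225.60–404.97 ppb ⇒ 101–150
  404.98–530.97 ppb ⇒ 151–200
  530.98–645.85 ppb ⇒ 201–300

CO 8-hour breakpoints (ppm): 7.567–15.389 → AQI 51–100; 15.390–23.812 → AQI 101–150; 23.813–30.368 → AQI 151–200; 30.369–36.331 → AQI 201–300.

O₃: 0.0886 lies in 0.0743–0.1077, so I_lo=51, I_hi=100, C_lo=0.0743, C_hi=0.1077.
(100−51)/(0.1077−0.0743) × (0.0886−0.0743) + 51 = 49/0.0334 × 0.0143 + 51 ≈ 71.98 → 72.
SO₂ 413.40: bracket 404.98–530.97 → index 151–200; slope 49/125.99, offset 8.42.
AQI = 151 + 49/125.99·8.42 ≈ 154.27 ⇒ 154.
CO: 32.856 ∈ [30.369, 36.331] ↔ index [201, 300].
201 + (32.856−30.369)·(300−201)/(36.331−30.369) = 201 + 2.487·99/5.962 ≈ 242.30, so AQI = 242.
Sub-indices: O₃→72, SO₂→154, CO→242. Ranked high→low: 242, 154, 72. Second-highest sub-index = 154.

154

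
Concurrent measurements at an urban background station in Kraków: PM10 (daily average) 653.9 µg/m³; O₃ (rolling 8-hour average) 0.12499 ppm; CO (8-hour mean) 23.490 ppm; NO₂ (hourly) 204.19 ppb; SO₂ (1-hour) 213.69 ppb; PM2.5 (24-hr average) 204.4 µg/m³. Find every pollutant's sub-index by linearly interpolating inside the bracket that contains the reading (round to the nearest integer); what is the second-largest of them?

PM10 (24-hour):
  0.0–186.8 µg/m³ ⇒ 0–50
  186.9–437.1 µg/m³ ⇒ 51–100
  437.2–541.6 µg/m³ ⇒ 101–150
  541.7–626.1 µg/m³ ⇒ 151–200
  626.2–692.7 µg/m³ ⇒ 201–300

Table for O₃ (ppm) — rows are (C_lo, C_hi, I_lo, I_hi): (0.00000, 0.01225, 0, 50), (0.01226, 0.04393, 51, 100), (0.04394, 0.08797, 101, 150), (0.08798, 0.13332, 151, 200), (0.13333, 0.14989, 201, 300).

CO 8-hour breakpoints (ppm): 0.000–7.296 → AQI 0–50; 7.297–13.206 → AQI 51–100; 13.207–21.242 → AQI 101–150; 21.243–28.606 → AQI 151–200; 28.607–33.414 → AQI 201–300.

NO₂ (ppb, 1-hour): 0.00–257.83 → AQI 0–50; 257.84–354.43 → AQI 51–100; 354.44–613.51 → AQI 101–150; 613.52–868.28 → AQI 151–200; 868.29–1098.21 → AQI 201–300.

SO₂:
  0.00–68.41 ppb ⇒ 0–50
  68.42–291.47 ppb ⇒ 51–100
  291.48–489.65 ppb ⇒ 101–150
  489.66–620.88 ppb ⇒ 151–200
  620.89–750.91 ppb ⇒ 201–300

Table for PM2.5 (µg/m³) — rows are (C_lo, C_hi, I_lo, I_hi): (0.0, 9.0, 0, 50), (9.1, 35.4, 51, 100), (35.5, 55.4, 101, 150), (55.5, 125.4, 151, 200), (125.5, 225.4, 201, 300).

242

PM10: 653.9 ∈ [626.2, 692.7] ↔ index [201, 300].
201 + (653.9−626.2)·(300−201)/(692.7−626.2) = 201 + 27.7·99/66.5 ≈ 242.24, so AQI = 242.
O₃ 0.12499: bracket 0.08798–0.13332 → index 151–200; slope 49/0.04534, offset 0.03701.
AQI = 151 + 49/0.04534·0.03701 ≈ 191.00 ⇒ 191.
CO: 23.490 ∈ [21.243, 28.606] ↔ index [151, 200].
151 + (23.490−21.243)·(200−151)/(28.606−21.243) = 151 + 2.247·49/7.363 ≈ 165.95, so AQI = 166.
NO₂: 204.19 lies in 0.00–257.83, so I_lo=0, I_hi=50, C_lo=0.00, C_hi=257.83.
(50−0)/(257.83−0.00) × (204.19−0.00) + 0 = 50/257.83 × 204.19 + 0 ≈ 39.60 → 40.
SO₂: row 68.42–291.47 (AQI 51–100). (100−51)·(213.69−68.42)/(291.47−68.42) + 51 = 49·145.27/223.05 + 51 ≈ 82.91 → 83.
PM2.5: 204.4 ∈ [125.5, 225.4] ↔ index [201, 300].
201 + (204.4−125.5)·(300−201)/(225.4−125.5) = 201 + 78.9·99/99.9 ≈ 279.19, so AQI = 279.
Sub-indices: PM10→242, O₃→191, CO→166, NO₂→40, SO₂→83, PM2.5→279. Ranked high→low: 279, 242, 191, 166, 83, 40. Second-highest sub-index = 242.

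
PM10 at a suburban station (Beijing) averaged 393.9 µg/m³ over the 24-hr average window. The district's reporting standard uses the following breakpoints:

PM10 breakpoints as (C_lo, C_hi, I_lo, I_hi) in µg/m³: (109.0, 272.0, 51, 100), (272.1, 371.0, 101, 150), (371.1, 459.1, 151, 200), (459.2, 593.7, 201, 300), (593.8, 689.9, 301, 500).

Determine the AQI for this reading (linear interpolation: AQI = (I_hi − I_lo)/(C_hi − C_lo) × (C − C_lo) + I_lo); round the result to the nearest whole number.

PM10: 393.9 ∈ [371.1, 459.1] ↔ index [151, 200].
151 + (393.9−371.1)·(200−151)/(459.1−371.1) = 151 + 22.8·49/88.0 ≈ 163.70, so AQI = 164.

164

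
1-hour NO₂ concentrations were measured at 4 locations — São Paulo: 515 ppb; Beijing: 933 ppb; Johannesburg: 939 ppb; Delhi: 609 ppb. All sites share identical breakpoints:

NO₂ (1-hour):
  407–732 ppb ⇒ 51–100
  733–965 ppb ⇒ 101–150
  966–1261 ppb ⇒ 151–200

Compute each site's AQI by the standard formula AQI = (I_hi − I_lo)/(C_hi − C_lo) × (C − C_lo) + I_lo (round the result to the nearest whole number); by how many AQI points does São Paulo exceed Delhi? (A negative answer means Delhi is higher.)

-14

São Paulo: 515 ∈ [407, 732] ↔ index [51, 100].
51 + (515−407)·(100−51)/(732−407) = 51 + 108·49/325 ≈ 67.28, so AQI = 67.
Beijing 933: bracket 733–965 → index 101–150; slope 49/232, offset 200.
AQI = 101 + 49/232·200 ≈ 143.24 ⇒ 143.
Johannesburg 939: bracket 733–965 → index 101–150; slope 49/232, offset 206.
AQI = 101 + 49/232·206 ≈ 144.51 ⇒ 145.
Delhi 609: bracket 407–732 → index 51–100; slope 49/325, offset 202.
AQI = 51 + 49/325·202 ≈ 81.46 ⇒ 81.
AQIs: São Paulo=67, Beijing=143, Johannesburg=145, Delhi=81. São Paulo (67) − Delhi (81) = -14.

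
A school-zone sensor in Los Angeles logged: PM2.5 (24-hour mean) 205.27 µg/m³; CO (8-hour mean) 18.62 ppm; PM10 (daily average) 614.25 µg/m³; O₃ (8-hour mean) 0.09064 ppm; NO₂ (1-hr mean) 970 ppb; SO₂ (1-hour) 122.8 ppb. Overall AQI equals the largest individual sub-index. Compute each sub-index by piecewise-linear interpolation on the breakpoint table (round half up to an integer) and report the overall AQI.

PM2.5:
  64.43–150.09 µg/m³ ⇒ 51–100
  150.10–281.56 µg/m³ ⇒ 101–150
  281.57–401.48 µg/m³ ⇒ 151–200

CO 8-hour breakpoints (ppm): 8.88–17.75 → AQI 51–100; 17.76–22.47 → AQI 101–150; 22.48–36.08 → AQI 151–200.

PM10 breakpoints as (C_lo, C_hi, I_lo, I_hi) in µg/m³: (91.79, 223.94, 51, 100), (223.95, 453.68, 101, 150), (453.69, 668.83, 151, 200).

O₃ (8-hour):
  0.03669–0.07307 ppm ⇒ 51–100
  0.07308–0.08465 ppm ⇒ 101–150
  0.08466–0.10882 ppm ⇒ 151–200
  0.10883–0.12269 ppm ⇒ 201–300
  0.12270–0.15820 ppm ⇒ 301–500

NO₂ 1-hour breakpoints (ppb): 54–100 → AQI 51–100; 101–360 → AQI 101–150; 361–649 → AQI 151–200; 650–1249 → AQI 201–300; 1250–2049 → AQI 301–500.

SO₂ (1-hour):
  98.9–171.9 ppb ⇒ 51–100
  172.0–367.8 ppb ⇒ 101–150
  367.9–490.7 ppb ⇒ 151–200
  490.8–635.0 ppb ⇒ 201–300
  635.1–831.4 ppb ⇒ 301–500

254

PM2.5 205.27: bracket 150.10–281.56 → index 101–150; slope 49/131.46, offset 55.17.
AQI = 101 + 49/131.46·55.17 ≈ 121.56 ⇒ 122.
CO 18.62: bracket 17.76–22.47 → index 101–150; slope 49/4.71, offset 0.86.
AQI = 101 + 49/4.71·0.86 ≈ 109.95 ⇒ 110.
PM10: 614.25 lies in 453.69–668.83, so I_lo=151, I_hi=200, C_lo=453.69, C_hi=668.83.
(200−151)/(668.83−453.69) × (614.25−453.69) + 151 = 49/215.14 × 160.56 + 151 ≈ 187.57 → 188.
O₃: 0.09064 ∈ [0.08466, 0.10882] ↔ index [151, 200].
151 + (0.09064−0.08466)·(200−151)/(0.10882−0.08466) = 151 + 0.00598·49/0.02416 ≈ 163.13, so AQI = 163.
NO₂: row 650–1249 (AQI 201–300). (300−201)·(970−650)/(1249−650) + 201 = 99·320/599 + 201 ≈ 253.89 → 254.
SO₂: 122.8 ∈ [98.9, 171.9] ↔ index [51, 100].
51 + (122.8−98.9)·(100−51)/(171.9−98.9) = 51 + 23.9·49/73.0 ≈ 67.04, so AQI = 67.
Sub-indices: PM2.5→122, CO→110, PM10→188, O₃→163, NO₂→254, SO₂→67. Overall AQI = max = 254; dominant pollutant is NO₂.
AQI 254: Very Unhealthy.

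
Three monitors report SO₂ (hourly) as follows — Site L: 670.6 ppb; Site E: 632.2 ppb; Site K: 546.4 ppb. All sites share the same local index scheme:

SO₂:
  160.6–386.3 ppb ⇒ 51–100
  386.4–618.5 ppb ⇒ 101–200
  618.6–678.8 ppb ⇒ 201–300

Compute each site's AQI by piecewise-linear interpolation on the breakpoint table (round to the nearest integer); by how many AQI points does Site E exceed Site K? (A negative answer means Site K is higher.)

Site L: 670.6 ∈ [618.6, 678.8] ↔ index [201, 300].
201 + (670.6−618.6)·(300−201)/(678.8−618.6) = 201 + 52.0·99/60.2 ≈ 286.51, so AQI = 287.
Site E: 632.2 ∈ [618.6, 678.8] ↔ index [201, 300].
201 + (632.2−618.6)·(300−201)/(678.8−618.6) = 201 + 13.6·99/60.2 ≈ 223.37, so AQI = 223.
Site K: row 386.4–618.5 (AQI 101–200). (200−101)·(546.4−386.4)/(618.5−386.4) + 101 = 99·160.0/232.1 + 101 ≈ 169.25 → 169.
AQIs: Site L=287, Site E=223, Site K=169. Site E (223) − Site K (169) = 54.

54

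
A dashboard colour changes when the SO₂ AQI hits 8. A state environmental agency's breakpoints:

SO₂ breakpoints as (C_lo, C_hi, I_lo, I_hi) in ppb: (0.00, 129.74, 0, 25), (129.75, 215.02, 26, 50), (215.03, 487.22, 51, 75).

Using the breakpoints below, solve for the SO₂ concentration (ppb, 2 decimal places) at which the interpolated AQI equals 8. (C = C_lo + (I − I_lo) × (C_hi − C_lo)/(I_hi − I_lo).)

AQI 8 lies in the 0–25 band, which corresponds to 0.00–129.74 ppb.
C = 0.00 + (8−0)×(129.74−0.00)/(25−0) = 0.00 + 8×129.74/25 ≈ 41.5168 ppb → 41.52 ppb to 2 dp.

41.52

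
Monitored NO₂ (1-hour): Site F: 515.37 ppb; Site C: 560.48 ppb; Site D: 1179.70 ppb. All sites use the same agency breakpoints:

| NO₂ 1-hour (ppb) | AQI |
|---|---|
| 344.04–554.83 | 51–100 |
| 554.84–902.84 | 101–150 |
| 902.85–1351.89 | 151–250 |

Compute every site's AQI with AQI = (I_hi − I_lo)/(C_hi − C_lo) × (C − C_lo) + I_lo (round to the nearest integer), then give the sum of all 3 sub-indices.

405

Site F 515.37: bracket 344.04–554.83 → index 51–100; slope 49/210.79, offset 171.33.
AQI = 51 + 49/210.79·171.33 ≈ 90.83 ⇒ 91.
Site C: 560.48 lies in 554.84–902.84, so I_lo=101, I_hi=150, C_lo=554.84, C_hi=902.84.
(150−101)/(902.84−554.84) × (560.48−554.84) + 101 = 49/348.00 × 5.64 + 101 ≈ 101.79 → 102.
Site D: 1179.70 ∈ [902.85, 1351.89] ↔ index [151, 250].
151 + (1179.70−902.85)·(250−151)/(1351.89−902.85) = 151 + 276.85·99/449.04 ≈ 212.04, so AQI = 212.
AQIs: Site F=91, Site C=102, Site D=212. Sum = 91 + 102 + 212 = 405.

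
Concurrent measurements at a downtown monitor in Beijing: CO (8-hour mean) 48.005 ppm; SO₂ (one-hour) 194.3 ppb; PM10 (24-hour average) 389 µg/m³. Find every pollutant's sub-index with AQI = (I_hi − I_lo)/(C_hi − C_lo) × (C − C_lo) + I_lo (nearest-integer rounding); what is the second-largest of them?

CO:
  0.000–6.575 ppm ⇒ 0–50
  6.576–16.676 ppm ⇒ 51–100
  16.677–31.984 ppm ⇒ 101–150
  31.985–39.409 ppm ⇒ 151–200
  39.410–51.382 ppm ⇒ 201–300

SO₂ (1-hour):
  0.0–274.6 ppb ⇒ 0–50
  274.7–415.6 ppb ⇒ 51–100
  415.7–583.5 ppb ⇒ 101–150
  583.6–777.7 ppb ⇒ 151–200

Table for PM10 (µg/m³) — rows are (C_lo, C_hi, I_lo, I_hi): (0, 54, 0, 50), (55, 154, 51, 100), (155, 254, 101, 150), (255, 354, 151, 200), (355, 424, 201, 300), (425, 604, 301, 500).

CO: 48.005 lies in 39.410–51.382, so I_lo=201, I_hi=300, C_lo=39.410, C_hi=51.382.
(300−201)/(51.382−39.410) × (48.005−39.410) + 201 = 99/11.972 × 8.595 + 201 ≈ 272.07 → 272.
SO₂: 194.3 lies in 0.0–274.6, so I_lo=0, I_hi=50, C_lo=0.0, C_hi=274.6.
(50−0)/(274.6−0.0) × (194.3−0.0) + 0 = 50/274.6 × 194.3 + 0 ≈ 35.38 → 35.
PM10: row 355–424 (AQI 201–300). (300−201)·(389−355)/(424−355) + 201 = 99·34/69 + 201 ≈ 249.78 → 250.
Sub-indices: CO→272, SO₂→35, PM10→250. Ranked high→low: 272, 250, 35. Second-highest sub-index = 250.

250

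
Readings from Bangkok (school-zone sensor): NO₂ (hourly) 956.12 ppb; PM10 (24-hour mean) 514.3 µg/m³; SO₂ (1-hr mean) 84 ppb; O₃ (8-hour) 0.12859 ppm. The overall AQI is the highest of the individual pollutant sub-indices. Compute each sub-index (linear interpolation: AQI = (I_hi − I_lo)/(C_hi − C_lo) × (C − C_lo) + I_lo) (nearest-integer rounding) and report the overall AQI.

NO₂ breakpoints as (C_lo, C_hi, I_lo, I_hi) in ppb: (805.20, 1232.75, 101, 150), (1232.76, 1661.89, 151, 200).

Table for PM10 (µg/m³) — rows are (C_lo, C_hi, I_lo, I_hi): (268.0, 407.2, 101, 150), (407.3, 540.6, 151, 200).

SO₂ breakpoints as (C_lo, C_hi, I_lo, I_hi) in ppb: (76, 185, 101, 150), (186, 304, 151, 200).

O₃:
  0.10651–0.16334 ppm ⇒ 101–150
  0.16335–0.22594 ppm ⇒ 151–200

NO₂ 956.12: bracket 805.20–1232.75 → index 101–150; slope 49/427.55, offset 150.92.
AQI = 101 + 49/427.55·150.92 ≈ 118.30 ⇒ 118.
PM10: 514.3 lies in 407.3–540.6, so I_lo=151, I_hi=200, C_lo=407.3, C_hi=540.6.
(200−151)/(540.6−407.3) × (514.3−407.3) + 151 = 49/133.3 × 107.0 + 151 ≈ 190.33 → 190.
SO₂ 84: bracket 76–185 → index 101–150; slope 49/109, offset 8.
AQI = 101 + 49/109·8 ≈ 104.60 ⇒ 105.
O₃: row 0.10651–0.16334 (AQI 101–150). (150−101)·(0.12859−0.10651)/(0.16334−0.10651) + 101 = 49·0.02208/0.05683 + 101 ≈ 120.04 → 120.
Sub-indices: NO₂→118, PM10→190, SO₂→105, O₃→120. Overall AQI = max = 190; dominant pollutant is PM10.

190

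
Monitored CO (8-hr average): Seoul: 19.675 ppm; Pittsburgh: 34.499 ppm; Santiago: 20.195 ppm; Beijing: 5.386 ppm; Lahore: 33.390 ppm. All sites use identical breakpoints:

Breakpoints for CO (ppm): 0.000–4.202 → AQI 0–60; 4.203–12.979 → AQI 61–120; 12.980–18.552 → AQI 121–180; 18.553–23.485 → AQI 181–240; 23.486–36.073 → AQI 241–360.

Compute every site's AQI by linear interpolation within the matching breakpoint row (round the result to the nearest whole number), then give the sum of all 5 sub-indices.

1144

Seoul 19.675: bracket 18.553–23.485 → index 181–240; slope 59/4.932, offset 1.122.
AQI = 181 + 59/4.932·1.122 ≈ 194.42 ⇒ 194.
Pittsburgh: 34.499 lies in 23.486–36.073, so I_lo=241, I_hi=360, C_lo=23.486, C_hi=36.073.
(360−241)/(36.073−23.486) × (34.499−23.486) + 241 = 119/12.587 × 11.013 + 241 ≈ 345.12 → 345.
Santiago: 20.195 ∈ [18.553, 23.485] ↔ index [181, 240].
181 + (20.195−18.553)·(240−181)/(23.485−18.553) = 181 + 1.642·59/4.932 ≈ 200.64, so AQI = 201.
Beijing: 5.386 ∈ [4.203, 12.979] ↔ index [61, 120].
61 + (5.386−4.203)·(120−61)/(12.979−4.203) = 61 + 1.183·59/8.776 ≈ 68.95, so AQI = 69.
Lahore: 33.390 ∈ [23.486, 36.073] ↔ index [241, 360].
241 + (33.390−23.486)·(360−241)/(36.073−23.486) = 241 + 9.904·119/12.587 ≈ 334.63, so AQI = 335.
AQIs: Seoul=194, Pittsburgh=345, Santiago=201, Beijing=69, Lahore=335. Sum = 194 + 345 + 201 + 69 + 335 = 1144.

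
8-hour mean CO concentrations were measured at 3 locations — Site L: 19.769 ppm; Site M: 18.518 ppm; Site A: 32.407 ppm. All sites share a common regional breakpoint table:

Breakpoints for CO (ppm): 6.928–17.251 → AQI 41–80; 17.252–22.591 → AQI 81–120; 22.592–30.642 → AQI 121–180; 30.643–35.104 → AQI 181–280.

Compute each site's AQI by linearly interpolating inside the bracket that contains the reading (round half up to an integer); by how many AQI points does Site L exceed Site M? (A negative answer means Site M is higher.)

Site L: 19.769 ∈ [17.252, 22.591] ↔ index [81, 120].
81 + (19.769−17.252)·(120−81)/(22.591−17.252) = 81 + 2.517·39/5.339 ≈ 99.39, so AQI = 99.
Site M 18.518: bracket 17.252–22.591 → index 81–120; slope 39/5.339, offset 1.266.
AQI = 81 + 39/5.339·1.266 ≈ 90.25 ⇒ 90.
Site A: row 30.643–35.104 (AQI 181–280). (280−181)·(32.407−30.643)/(35.104−30.643) + 181 = 99·1.764/4.461 + 181 ≈ 220.15 → 220.
AQIs: Site L=99, Site M=90, Site A=220. Site L (99) − Site M (90) = 9.

9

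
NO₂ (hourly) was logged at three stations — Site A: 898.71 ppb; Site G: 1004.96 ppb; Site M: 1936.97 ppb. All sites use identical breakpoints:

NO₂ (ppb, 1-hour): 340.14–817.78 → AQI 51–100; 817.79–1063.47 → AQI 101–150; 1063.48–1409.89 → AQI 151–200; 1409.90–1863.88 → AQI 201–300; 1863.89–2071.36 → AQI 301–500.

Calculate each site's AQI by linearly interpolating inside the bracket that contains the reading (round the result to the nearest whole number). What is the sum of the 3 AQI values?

Site A: row 817.79–1063.47 (AQI 101–150). (150−101)·(898.71−817.79)/(1063.47−817.79) + 101 = 49·80.92/245.68 + 101 ≈ 117.14 → 117.
Site G: 1004.96 ∈ [817.79, 1063.47] ↔ index [101, 150].
101 + (1004.96−817.79)·(150−101)/(1063.47−817.79) = 101 + 187.17·49/245.68 ≈ 138.33, so AQI = 138.
Site M 1936.97: bracket 1863.89–2071.36 → index 301–500; slope 199/207.47, offset 73.08.
AQI = 301 + 199/207.47·73.08 ≈ 371.10 ⇒ 371.
AQIs: Site A=117, Site G=138, Site M=371. Sum = 117 + 138 + 371 = 626.

626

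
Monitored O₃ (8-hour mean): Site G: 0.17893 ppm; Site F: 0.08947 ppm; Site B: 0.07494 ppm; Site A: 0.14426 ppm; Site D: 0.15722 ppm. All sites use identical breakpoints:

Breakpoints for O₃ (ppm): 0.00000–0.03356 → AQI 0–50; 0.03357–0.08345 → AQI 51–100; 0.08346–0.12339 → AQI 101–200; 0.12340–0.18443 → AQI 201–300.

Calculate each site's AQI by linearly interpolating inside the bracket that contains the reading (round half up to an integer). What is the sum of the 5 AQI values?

990

Site G: 0.17893 ∈ [0.12340, 0.18443] ↔ index [201, 300].
201 + (0.17893−0.12340)·(300−201)/(0.18443−0.12340) = 201 + 0.05553·99/0.06103 ≈ 291.08, so AQI = 291.
Site F 0.08947: bracket 0.08346–0.12339 → index 101–200; slope 99/0.03993, offset 0.00601.
AQI = 101 + 99/0.03993·0.00601 ≈ 115.90 ⇒ 116.
Site B: 0.07494 lies in 0.03357–0.08345, so I_lo=51, I_hi=100, C_lo=0.03357, C_hi=0.08345.
(100−51)/(0.08345−0.03357) × (0.07494−0.03357) + 51 = 49/0.04988 × 0.04137 + 51 ≈ 91.64 → 92.
Site A 0.14426: bracket 0.12340–0.18443 → index 201–300; slope 99/0.06103, offset 0.02086.
AQI = 201 + 99/0.06103·0.02086 ≈ 234.84 ⇒ 235.
Site D: row 0.12340–0.18443 (AQI 201–300). (300−201)·(0.15722−0.12340)/(0.18443−0.12340) + 201 = 99·0.03382/0.06103 + 201 ≈ 255.86 → 256.
AQIs: Site G=291, Site F=116, Site B=92, Site A=235, Site D=256. Sum = 291 + 116 + 92 + 235 + 256 = 990.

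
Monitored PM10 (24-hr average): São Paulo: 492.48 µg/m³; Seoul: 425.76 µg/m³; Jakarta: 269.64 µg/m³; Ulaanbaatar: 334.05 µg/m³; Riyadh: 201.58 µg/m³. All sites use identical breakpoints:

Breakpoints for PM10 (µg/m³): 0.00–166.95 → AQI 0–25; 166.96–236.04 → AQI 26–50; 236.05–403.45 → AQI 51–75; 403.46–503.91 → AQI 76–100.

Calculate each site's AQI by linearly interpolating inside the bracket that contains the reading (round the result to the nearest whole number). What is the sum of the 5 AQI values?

São Paulo: 492.48 lies in 403.46–503.91, so I_lo=76, I_hi=100, C_lo=403.46, C_hi=503.91.
(100−76)/(503.91−403.46) × (492.48−403.46) + 76 = 24/100.45 × 89.02 + 76 ≈ 97.27 → 97.
Seoul: row 403.46–503.91 (AQI 76–100). (100−76)·(425.76−403.46)/(503.91−403.46) + 76 = 24·22.30/100.45 + 76 ≈ 81.33 → 81.
Jakarta 269.64: bracket 236.05–403.45 → index 51–75; slope 24/167.40, offset 33.59.
AQI = 51 + 24/167.40·33.59 ≈ 55.82 ⇒ 56.
Ulaanbaatar: 334.05 ∈ [236.05, 403.45] ↔ index [51, 75].
51 + (334.05−236.05)·(75−51)/(403.45−236.05) = 51 + 98.00·24/167.40 ≈ 65.05, so AQI = 65.
Riyadh: row 166.96–236.04 (AQI 26–50). (50−26)·(201.58−166.96)/(236.04−166.96) + 26 = 24·34.62/69.08 + 26 ≈ 38.03 → 38.
AQIs: São Paulo=97, Seoul=81, Jakarta=56, Ulaanbaatar=65, Riyadh=38. Sum = 97 + 81 + 56 + 65 + 38 = 337.

337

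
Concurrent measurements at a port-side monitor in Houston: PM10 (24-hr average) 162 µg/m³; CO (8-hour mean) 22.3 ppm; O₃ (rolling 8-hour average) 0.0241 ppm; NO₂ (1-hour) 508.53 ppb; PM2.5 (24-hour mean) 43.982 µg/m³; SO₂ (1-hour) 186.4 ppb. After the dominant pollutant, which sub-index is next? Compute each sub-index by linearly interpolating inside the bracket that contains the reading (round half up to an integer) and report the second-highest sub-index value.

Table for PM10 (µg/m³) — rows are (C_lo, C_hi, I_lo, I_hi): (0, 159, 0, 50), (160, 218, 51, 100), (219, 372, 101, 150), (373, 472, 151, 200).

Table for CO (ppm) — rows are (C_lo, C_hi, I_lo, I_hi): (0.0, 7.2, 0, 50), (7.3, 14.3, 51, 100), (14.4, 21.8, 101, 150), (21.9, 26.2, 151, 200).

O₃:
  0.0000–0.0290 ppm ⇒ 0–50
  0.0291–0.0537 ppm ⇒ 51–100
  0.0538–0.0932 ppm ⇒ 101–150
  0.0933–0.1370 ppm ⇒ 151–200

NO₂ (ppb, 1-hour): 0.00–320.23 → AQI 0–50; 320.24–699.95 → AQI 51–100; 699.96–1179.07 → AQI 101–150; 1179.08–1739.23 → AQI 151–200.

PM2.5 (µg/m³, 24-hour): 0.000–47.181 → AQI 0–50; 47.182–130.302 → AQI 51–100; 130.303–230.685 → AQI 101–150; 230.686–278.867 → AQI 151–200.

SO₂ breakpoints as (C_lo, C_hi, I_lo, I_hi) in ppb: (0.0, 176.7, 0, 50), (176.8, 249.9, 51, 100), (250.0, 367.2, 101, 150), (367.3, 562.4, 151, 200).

75

PM10: 162 lies in 160–218, so I_lo=51, I_hi=100, C_lo=160, C_hi=218.
(100−51)/(218−160) × (162−160) + 51 = 49/58 × 2 + 51 ≈ 52.69 → 53.
CO 22.3: bracket 21.9–26.2 → index 151–200; slope 49/4.3, offset 0.4.
AQI = 151 + 49/4.3·0.4 ≈ 155.56 ⇒ 156.
O₃: 0.0241 ∈ [0.0000, 0.0290] ↔ index [0, 50].
0 + (0.0241−0.0000)·(50−0)/(0.0290−0.0000) = 0 + 0.0241·50/0.0290 ≈ 41.55, so AQI = 42.
NO₂ 508.53: bracket 320.24–699.95 → index 51–100; slope 49/379.71, offset 188.29.
AQI = 51 + 49/379.71·188.29 ≈ 75.30 ⇒ 75.
PM2.5: 43.982 ∈ [0.000, 47.181] ↔ index [0, 50].
0 + (43.982−0.000)·(50−0)/(47.181−0.000) = 0 + 43.982·50/47.181 ≈ 46.61, so AQI = 47.
SO₂: row 176.8–249.9 (AQI 51–100). (100−51)·(186.4−176.8)/(249.9−176.8) + 51 = 49·9.6/73.1 + 51 ≈ 57.44 → 57.
Sub-indices: PM10→53, CO→156, O₃→42, NO₂→75, PM2.5→47, SO₂→57. Ranked high→low: 156, 75, 57, 53, 47, 42. Second-highest sub-index = 75.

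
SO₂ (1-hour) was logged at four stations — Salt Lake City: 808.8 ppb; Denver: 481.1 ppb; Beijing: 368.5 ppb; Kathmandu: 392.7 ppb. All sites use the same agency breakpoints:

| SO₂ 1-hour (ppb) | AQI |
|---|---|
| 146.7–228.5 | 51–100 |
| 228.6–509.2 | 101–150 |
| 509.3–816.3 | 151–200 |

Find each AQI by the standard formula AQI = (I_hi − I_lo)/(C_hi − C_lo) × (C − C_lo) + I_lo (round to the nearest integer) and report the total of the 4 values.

599

Salt Lake City: 808.8 lies in 509.3–816.3, so I_lo=151, I_hi=200, C_lo=509.3, C_hi=816.3.
(200−151)/(816.3−509.3) × (808.8−509.3) + 151 = 49/307.0 × 299.5 + 151 ≈ 198.80 → 199.
Denver: 481.1 lies in 228.6–509.2, so I_lo=101, I_hi=150, C_lo=228.6, C_hi=509.2.
(150−101)/(509.2−228.6) × (481.1−228.6) + 101 = 49/280.6 × 252.5 + 101 ≈ 145.09 → 145.
Beijing: 368.5 ∈ [228.6, 509.2] ↔ index [101, 150].
101 + (368.5−228.6)·(150−101)/(509.2−228.6) = 101 + 139.9·49/280.6 ≈ 125.43, so AQI = 125.
Kathmandu: row 228.6–509.2 (AQI 101–150). (150−101)·(392.7−228.6)/(509.2−228.6) + 101 = 49·164.1/280.6 + 101 ≈ 129.66 → 130.
AQIs: Salt Lake City=199, Denver=145, Beijing=125, Kathmandu=130. Sum = 199 + 145 + 125 + 130 = 599.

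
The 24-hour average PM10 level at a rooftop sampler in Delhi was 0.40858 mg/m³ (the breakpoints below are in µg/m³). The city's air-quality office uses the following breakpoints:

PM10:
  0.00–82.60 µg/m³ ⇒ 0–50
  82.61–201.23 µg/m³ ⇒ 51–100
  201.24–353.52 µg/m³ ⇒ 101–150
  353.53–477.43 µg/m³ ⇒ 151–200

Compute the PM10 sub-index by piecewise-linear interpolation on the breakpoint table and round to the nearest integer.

Convert: 0.40858 mg/m³ = 408.58 µg/m³.
PM10: 408.58 lies in 353.53–477.43, so I_lo=151, I_hi=200, C_lo=353.53, C_hi=477.43.
(200−151)/(477.43−353.53) × (408.58−353.53) + 151 = 49/123.90 × 55.05 + 151 ≈ 172.77 → 173.

173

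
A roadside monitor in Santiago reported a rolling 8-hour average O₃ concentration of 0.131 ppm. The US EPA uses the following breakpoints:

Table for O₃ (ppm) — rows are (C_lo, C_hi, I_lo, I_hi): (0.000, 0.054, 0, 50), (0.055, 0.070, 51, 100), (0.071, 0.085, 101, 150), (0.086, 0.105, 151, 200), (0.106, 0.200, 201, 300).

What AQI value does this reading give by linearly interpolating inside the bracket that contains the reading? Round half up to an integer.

O₃ 0.131: bracket 0.106–0.200 → index 201–300; slope 99/0.094, offset 0.025.
AQI = 201 + 99/0.094·0.025 ≈ 227.33 ⇒ 227.
AQI 227 falls in the Very Unhealthy category.

227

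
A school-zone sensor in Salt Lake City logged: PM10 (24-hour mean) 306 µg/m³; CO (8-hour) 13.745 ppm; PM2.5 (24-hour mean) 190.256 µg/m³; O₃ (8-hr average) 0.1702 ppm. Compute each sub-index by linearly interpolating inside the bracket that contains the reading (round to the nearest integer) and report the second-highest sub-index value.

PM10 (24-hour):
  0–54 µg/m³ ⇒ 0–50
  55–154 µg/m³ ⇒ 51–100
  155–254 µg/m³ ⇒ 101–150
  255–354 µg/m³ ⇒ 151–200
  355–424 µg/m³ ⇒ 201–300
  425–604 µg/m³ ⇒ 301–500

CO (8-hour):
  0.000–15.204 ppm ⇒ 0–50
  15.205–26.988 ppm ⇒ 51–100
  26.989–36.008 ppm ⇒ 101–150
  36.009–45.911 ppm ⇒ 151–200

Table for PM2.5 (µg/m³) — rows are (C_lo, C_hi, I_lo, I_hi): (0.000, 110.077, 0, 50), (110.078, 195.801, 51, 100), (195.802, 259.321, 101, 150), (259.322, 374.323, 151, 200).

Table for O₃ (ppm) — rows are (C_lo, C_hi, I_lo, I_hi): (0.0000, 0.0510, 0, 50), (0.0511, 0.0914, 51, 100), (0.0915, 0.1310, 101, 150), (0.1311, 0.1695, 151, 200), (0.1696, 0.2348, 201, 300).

PM10: 306 ∈ [255, 354] ↔ index [151, 200].
151 + (306−255)·(200−151)/(354−255) = 151 + 51·49/99 ≈ 176.24, so AQI = 176.
CO: 13.745 ∈ [0.000, 15.204] ↔ index [0, 50].
0 + (13.745−0.000)·(50−0)/(15.204−0.000) = 0 + 13.745·50/15.204 ≈ 45.20, so AQI = 45.
PM2.5: 190.256 ∈ [110.078, 195.801] ↔ index [51, 100].
51 + (190.256−110.078)·(100−51)/(195.801−110.078) = 51 + 80.178·49/85.723 ≈ 96.83, so AQI = 97.
O₃ 0.1702: bracket 0.1696–0.2348 → index 201–300; slope 99/0.0652, offset 0.0006.
AQI = 201 + 99/0.0652·0.0006 ≈ 201.91 ⇒ 202.
Sub-indices: PM10→176, CO→45, PM2.5→97, O₃→202. Ranked high→low: 202, 176, 97, 45. Second-highest sub-index = 176.

176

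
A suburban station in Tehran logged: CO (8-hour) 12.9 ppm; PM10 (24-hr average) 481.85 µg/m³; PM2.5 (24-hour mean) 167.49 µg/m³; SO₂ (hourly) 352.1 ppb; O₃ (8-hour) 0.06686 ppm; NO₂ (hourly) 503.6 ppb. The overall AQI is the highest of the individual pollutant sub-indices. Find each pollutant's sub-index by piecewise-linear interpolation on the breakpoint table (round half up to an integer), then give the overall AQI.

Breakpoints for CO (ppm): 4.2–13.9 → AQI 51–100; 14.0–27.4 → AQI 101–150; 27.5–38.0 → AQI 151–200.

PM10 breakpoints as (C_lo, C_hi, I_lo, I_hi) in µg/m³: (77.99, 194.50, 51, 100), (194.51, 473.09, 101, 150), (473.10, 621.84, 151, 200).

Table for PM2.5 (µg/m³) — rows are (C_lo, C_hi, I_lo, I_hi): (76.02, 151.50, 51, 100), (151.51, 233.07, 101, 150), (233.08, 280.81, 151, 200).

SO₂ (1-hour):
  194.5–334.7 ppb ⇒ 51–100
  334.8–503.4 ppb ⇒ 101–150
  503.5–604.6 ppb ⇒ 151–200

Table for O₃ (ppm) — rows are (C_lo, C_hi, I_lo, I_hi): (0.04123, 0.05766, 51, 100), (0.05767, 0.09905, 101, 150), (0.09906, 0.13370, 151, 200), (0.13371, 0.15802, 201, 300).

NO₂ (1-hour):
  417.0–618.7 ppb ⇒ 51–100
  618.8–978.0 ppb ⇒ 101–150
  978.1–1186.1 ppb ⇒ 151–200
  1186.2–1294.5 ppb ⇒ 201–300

CO: 12.9 ∈ [4.2, 13.9] ↔ index [51, 100].
51 + (12.9−4.2)·(100−51)/(13.9−4.2) = 51 + 8.7·49/9.7 ≈ 94.95, so AQI = 95.
PM10: 481.85 ∈ [473.10, 621.84] ↔ index [151, 200].
151 + (481.85−473.10)·(200−151)/(621.84−473.10) = 151 + 8.75·49/148.74 ≈ 153.88, so AQI = 154.
PM2.5: row 151.51–233.07 (AQI 101–150). (150−101)·(167.49−151.51)/(233.07−151.51) + 101 = 49·15.98/81.56 + 101 ≈ 110.60 → 111.
SO₂: row 334.8–503.4 (AQI 101–150). (150−101)·(352.1−334.8)/(503.4−334.8) + 101 = 49·17.3/168.6 + 101 ≈ 106.03 → 106.
O₃: 0.06686 lies in 0.05767–0.09905, so I_lo=101, I_hi=150, C_lo=0.05767, C_hi=0.09905.
(150−101)/(0.09905−0.05767) × (0.06686−0.05767) + 101 = 49/0.04138 × 0.00919 + 101 ≈ 111.88 → 112.
NO₂: 503.6 lies in 417.0–618.7, so I_lo=51, I_hi=100, C_lo=417.0, C_hi=618.7.
(100−51)/(618.7−417.0) × (503.6−417.0) + 51 = 49/201.7 × 86.6 + 51 ≈ 72.04 → 72.
Sub-indices: CO→95, PM10→154, PM2.5→111, SO₂→106, O₃→112, NO₂→72. Overall AQI = max = 154; dominant pollutant is PM10.

154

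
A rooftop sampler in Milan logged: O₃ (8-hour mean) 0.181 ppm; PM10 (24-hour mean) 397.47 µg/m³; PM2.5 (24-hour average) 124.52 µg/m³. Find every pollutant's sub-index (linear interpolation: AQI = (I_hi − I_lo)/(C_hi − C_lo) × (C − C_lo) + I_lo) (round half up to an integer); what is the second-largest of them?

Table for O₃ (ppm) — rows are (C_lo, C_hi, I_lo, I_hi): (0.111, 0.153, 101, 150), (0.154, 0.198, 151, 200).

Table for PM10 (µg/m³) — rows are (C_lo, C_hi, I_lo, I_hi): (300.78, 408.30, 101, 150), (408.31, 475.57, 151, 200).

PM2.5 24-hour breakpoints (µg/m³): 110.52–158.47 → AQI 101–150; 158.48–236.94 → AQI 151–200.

145

O₃: 0.181 lies in 0.154–0.198, so I_lo=151, I_hi=200, C_lo=0.154, C_hi=0.198.
(200−151)/(0.198−0.154) × (0.181−0.154) + 151 = 49/0.044 × 0.027 + 151 ≈ 181.07 → 181.
PM10: row 300.78–408.30 (AQI 101–150). (150−101)·(397.47−300.78)/(408.30−300.78) + 101 = 49·96.69/107.52 + 101 ≈ 145.06 → 145.
PM2.5 124.52: bracket 110.52–158.47 → index 101–150; slope 49/47.95, offset 14.00.
AQI = 101 + 49/47.95·14.00 ≈ 115.31 ⇒ 115.
Sub-indices: O₃→181, PM10→145, PM2.5→115. Ranked high→low: 181, 145, 115. Second-highest sub-index = 145.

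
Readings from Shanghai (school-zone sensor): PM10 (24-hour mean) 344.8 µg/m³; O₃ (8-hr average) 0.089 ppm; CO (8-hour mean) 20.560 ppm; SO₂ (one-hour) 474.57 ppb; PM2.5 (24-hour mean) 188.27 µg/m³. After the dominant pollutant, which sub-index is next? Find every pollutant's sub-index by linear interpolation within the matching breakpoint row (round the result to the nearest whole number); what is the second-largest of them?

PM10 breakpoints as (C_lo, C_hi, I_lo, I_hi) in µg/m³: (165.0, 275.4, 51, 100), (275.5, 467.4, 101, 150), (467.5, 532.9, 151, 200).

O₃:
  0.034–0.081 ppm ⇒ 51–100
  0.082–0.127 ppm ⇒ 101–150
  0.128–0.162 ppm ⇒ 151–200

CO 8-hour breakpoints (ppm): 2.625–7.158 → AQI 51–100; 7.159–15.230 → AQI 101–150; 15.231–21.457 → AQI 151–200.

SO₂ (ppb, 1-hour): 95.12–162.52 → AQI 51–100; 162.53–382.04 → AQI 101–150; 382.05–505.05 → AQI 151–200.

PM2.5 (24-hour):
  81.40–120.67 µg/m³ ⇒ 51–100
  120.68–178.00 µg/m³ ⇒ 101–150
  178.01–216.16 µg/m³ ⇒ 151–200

PM10: 344.8 lies in 275.5–467.4, so I_lo=101, I_hi=150, C_lo=275.5, C_hi=467.4.
(150−101)/(467.4−275.5) × (344.8−275.5) + 101 = 49/191.9 × 69.3 + 101 ≈ 118.70 → 119.
O₃: 0.089 lies in 0.082–0.127, so I_lo=101, I_hi=150, C_lo=0.082, C_hi=0.127.
(150−101)/(0.127−0.082) × (0.089−0.082) + 101 = 49/0.045 × 0.007 + 101 ≈ 108.62 → 109.
CO 20.560: bracket 15.231–21.457 → index 151–200; slope 49/6.226, offset 5.329.
AQI = 151 + 49/6.226·5.329 ≈ 192.94 ⇒ 193.
SO₂: 474.57 ∈ [382.05, 505.05] ↔ index [151, 200].
151 + (474.57−382.05)·(200−151)/(505.05−382.05) = 151 + 92.52·49/123.00 ≈ 187.86, so AQI = 188.
PM2.5: 188.27 ∈ [178.01, 216.16] ↔ index [151, 200].
151 + (188.27−178.01)·(200−151)/(216.16−178.01) = 151 + 10.26·49/38.15 ≈ 164.18, so AQI = 164.
Sub-indices: PM10→119, O₃→109, CO→193, SO₂→188, PM2.5→164. Ranked high→low: 193, 188, 164, 119, 109. Second-highest sub-index = 188.

188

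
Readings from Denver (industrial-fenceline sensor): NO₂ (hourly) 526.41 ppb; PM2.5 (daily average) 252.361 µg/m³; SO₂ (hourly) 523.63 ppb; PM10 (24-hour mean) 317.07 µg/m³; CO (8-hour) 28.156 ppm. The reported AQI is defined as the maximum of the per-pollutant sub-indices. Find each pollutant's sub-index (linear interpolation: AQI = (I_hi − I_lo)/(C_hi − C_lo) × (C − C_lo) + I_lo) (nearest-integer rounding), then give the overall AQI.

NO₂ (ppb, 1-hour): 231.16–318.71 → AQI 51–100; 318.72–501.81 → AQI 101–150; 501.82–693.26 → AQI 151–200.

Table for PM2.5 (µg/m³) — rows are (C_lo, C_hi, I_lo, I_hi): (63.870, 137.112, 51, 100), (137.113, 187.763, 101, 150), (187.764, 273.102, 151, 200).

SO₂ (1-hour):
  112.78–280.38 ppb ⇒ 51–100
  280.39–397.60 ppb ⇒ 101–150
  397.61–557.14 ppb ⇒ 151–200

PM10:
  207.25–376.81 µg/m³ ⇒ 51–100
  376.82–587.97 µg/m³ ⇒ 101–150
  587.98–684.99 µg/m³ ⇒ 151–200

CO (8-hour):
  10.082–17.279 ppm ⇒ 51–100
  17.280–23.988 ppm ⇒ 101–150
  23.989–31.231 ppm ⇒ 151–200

NO₂: row 501.82–693.26 (AQI 151–200). (200−151)·(526.41−501.82)/(693.26−501.82) + 151 = 49·24.59/191.44 + 151 ≈ 157.29 → 157.
PM2.5: 252.361 ∈ [187.764, 273.102] ↔ index [151, 200].
151 + (252.361−187.764)·(200−151)/(273.102−187.764) = 151 + 64.597·49/85.338 ≈ 188.09, so AQI = 188.
SO₂: 523.63 lies in 397.61–557.14, so I_lo=151, I_hi=200, C_lo=397.61, C_hi=557.14.
(200−151)/(557.14−397.61) × (523.63−397.61) + 151 = 49/159.53 × 126.02 + 151 ≈ 189.71 → 190.
PM10: row 207.25–376.81 (AQI 51–100). (100−51)·(317.07−207.25)/(376.81−207.25) + 51 = 49·109.82/169.56 + 51 ≈ 82.74 → 83.
CO 28.156: bracket 23.989–31.231 → index 151–200; slope 49/7.242, offset 4.167.
AQI = 151 + 49/7.242·4.167 ≈ 179.19 ⇒ 179.
Sub-indices: NO₂→157, PM2.5→188, SO₂→190, PM10→83, CO→179. Overall AQI = max = 190; dominant pollutant is SO₂.
AQI 190: Unhealthy.

190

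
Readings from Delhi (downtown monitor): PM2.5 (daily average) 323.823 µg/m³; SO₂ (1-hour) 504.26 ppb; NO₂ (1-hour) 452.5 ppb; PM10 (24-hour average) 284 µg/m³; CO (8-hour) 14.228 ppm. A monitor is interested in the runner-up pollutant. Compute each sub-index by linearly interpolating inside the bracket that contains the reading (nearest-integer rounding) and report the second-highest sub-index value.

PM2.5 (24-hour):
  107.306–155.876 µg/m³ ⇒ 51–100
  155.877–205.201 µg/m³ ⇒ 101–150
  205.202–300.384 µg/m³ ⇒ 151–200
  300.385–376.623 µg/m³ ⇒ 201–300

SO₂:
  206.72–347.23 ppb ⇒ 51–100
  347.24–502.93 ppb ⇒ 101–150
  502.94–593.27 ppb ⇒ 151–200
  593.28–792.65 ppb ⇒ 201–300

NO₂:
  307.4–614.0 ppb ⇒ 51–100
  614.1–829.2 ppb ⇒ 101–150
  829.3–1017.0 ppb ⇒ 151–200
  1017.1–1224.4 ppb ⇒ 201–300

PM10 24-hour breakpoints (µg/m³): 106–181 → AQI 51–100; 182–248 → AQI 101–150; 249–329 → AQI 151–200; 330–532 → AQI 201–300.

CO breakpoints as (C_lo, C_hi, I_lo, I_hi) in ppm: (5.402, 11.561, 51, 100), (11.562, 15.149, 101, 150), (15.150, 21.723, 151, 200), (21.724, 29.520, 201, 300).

172

PM2.5: 323.823 lies in 300.385–376.623, so I_lo=201, I_hi=300, C_lo=300.385, C_hi=376.623.
(300−201)/(376.623−300.385) × (323.823−300.385) + 201 = 99/76.238 × 23.438 + 201 ≈ 231.44 → 231.
SO₂: 504.26 ∈ [502.94, 593.27] ↔ index [151, 200].
151 + (504.26−502.94)·(200−151)/(593.27−502.94) = 151 + 1.32·49/90.33 ≈ 151.72, so AQI = 152.
NO₂ 452.5: bracket 307.4–614.0 → index 51–100; slope 49/306.6, offset 145.1.
AQI = 51 + 49/306.6·145.1 ≈ 74.19 ⇒ 74.
PM10: 284 lies in 249–329, so I_lo=151, I_hi=200, C_lo=249, C_hi=329.
(200−151)/(329−249) × (284−249) + 151 = 49/80 × 35 + 151 ≈ 172.44 → 172.
CO: 14.228 lies in 11.562–15.149, so I_lo=101, I_hi=150, C_lo=11.562, C_hi=15.149.
(150−101)/(15.149−11.562) × (14.228−11.562) + 101 = 49/3.587 × 2.666 + 101 ≈ 137.42 → 137.
Sub-indices: PM2.5→231, SO₂→152, NO₂→74, PM10→172, CO→137. Ranked high→low: 231, 172, 152, 137, 74. Second-highest sub-index = 172.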